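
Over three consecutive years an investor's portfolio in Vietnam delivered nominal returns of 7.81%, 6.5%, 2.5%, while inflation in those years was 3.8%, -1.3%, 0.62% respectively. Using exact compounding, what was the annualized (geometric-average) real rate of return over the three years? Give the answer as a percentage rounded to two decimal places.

Compound the nominal returns: 1.0781 × 1.0650 × 1.0250 = 1.17688091.
Compound inflation: 1.0380 × 0.9870 × 1.0062 = 1.03085794.
Deflate: 1.17688091 / 1.03085794 = 1.14165189.
Annualized real rate = 1.14165189^(1/3) − 1 = 4.5148% → 4.51%.

4.51%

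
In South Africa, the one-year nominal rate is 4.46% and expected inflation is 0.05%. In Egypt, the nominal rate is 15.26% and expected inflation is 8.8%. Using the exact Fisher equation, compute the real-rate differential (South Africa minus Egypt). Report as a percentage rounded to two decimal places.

South Africa: (1 + 0.0446)/(1 + 0.0005) − 1 = 4.4078%
Egypt: (1 + 0.1526)/(1 + 0.0880) − 1 = 5.9375%
Differential = 4.4078% − 5.9375% = -1.5297% → -1.53%.

-1.53%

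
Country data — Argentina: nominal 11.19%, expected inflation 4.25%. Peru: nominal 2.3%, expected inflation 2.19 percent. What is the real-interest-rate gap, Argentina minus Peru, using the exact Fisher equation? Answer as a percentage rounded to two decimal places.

Argentina: (1 + 0.1119)/(1 + 0.0425) − 1 = 6.6571%
Peru: (1 + 0.0230)/(1 + 0.0219) − 1 = 0.1076%
Differential = 6.6571% − 0.1076% = 6.5494% → 6.55%.

6.55%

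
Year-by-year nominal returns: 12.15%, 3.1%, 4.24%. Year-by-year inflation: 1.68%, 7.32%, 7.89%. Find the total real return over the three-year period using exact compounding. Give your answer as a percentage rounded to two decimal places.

2.38%

Nominal growth factor = 1.1215 × 1.0310 × 1.0424 = 1.205292
Price-level growth factor = 1.0168 × 1.0732 × 1.0789 = 1.177328
Real growth factor = 1.205292 / 1.177328 = 1.023752
Total real return = 1.023752 − 1 → 2.38%.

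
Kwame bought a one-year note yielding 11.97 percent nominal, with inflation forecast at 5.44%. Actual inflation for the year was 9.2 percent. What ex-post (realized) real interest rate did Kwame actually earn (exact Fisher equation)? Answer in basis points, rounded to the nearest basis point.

Ex-post: (1 + 0.1197)/(1 + 0.0920) − 1 = 2.5366%
So the realized real rate is 254 basis points.

254 basis points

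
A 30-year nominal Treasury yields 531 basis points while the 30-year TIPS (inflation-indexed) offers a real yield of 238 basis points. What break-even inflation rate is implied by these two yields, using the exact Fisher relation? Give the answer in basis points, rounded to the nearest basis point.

(1 + π) = (1 + i)/(1 + r) = 1.05310 / 1.02380 = 1.028619
Break-even inflation = 1.028619 − 1 → 286 basis points.

286 basis points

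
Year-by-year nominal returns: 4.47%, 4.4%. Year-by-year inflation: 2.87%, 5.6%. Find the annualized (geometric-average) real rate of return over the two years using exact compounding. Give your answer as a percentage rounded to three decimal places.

0.200%

Nominal growth factor = 1.0447 × 1.0440 = 1.090666800
Price-level growth factor = 1.0287 × 1.0560 = 1.086307200
Real growth factor = 1.090666800 / 1.086307200 = 1.004013229
Annualized real rate = 1.004013229^(1/2) − 1 = 0.20046% → 0.200%.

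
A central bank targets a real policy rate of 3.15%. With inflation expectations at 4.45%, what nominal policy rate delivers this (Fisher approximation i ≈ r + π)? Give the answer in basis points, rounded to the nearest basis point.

760 basis points

i ≈ r + π = 3.15% + 4.45% = 760 basis points.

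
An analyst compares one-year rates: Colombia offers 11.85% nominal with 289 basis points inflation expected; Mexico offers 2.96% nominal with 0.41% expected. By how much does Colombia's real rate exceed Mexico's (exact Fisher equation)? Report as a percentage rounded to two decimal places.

Colombia: (1 + 0.1185)/(1 + 0.0289) − 1 = 8.7083%
Mexico: (1 + 0.0296)/(1 + 0.0041) − 1 = 2.5396%
Differential = 8.7083% − 2.5396% = 6.1687% → 6.17%.

6.17%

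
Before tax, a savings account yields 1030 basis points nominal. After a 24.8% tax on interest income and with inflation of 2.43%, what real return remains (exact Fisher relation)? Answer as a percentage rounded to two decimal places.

After-tax nominal return = 10.3% × (1 − 0.248) = 7.7456%.
1 + r = 1.077456 / 1.02430 = 1.051895
After-tax real rate = 1.051895 − 1 → 5.19%.

5.19%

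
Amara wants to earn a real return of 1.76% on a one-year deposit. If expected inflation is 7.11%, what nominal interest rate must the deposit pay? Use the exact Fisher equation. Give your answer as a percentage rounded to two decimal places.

9.00%

(1 + i) = (1 + r)(1 + π) = 1.01760 × 1.07110 = 1.08995136
i = 1.08995136 − 1, so the required nominal rate is 9.00%.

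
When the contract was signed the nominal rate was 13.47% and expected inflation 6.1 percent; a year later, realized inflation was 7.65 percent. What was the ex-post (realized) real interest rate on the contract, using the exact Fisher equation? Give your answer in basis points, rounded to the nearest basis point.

541 basis points

Ex-post: (1 + 0.1347)/(1 + 0.0765) − 1 = 5.4064%
So the realized real rate is 541 basis points.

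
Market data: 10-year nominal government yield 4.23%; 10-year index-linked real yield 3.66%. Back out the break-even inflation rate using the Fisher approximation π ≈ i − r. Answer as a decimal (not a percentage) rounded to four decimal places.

0.0057

π ≈ i − r = 4.23% − 3.66% → 0.0057.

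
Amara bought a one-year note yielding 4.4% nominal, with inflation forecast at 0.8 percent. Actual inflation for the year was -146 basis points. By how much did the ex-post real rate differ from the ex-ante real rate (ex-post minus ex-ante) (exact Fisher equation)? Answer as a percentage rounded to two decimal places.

2.38%

Ex-ante: (1 + 0.0440)/(1 + 0.0080) − 1 = 3.5714%
Ex-post: (1 + 0.0440)/(1 − 0.0146) − 1 = 5.9468%
Difference (ex-post − ex-ante) = 2.3754% → 2.38%.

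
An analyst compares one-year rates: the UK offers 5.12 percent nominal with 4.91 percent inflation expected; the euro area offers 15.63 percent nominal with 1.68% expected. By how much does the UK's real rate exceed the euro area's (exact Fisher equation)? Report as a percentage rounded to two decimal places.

-13.52%

The UK: (1 + 0.0512)/(1 + 0.0491) − 1 = 0.2002%
The euro area: (1 + 0.1563)/(1 + 0.0168) − 1 = 13.7195%
Differential = 0.2002% − 13.7195% = -13.5193% → -13.52%.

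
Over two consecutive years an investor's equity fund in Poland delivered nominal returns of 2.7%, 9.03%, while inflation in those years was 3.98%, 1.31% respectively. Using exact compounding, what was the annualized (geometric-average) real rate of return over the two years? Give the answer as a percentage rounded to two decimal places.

3.10%

Nominal growth factor = 1.0270 × 1.0903 = 1.11973810
Price-level growth factor = 1.0398 × 1.0131 = 1.05342138
Real growth factor = 1.11973810 / 1.05342138 = 1.06295365
Annualized real rate = 1.06295365^(1/2) − 1 = 3.0996% → 3.10%.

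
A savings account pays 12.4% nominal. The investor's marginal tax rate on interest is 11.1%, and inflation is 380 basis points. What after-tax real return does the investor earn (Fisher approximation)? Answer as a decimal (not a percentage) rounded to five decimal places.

0.07224

After-tax nominal return = 12.4% × (1 − 0.111) = 11.0236%.
r ≈ 11.0236% − 3.8% → 0.07224.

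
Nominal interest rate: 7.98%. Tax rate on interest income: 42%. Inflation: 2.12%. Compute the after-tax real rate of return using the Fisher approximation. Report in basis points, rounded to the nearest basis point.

251 basis points

After-tax nominal return = 7.98% × (1 − 0.42) = 4.6284%.
r ≈ 4.6284% − 2.12% → 251 basis points.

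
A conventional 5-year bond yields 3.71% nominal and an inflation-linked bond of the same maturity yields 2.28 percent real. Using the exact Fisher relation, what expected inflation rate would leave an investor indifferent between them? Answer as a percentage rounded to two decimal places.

(1 + π) = (1 + i)/(1 + r) = 1.03710 / 1.02280 = 1.013981
Break-even inflation = 1.013981 − 1 → 1.40%.

1.40%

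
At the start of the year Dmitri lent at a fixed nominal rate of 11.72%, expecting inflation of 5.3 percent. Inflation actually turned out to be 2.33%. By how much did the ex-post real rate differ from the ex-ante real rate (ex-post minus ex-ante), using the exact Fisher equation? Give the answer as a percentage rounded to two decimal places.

3.08%

Ex-ante: (1 + 0.1172)/(1 + 0.0530) − 1 = 6.0969%
Ex-post: (1 + 0.1172)/(1 + 0.0233) − 1 = 9.1762%
Difference (ex-post − ex-ante) = 3.0793% → 3.08%.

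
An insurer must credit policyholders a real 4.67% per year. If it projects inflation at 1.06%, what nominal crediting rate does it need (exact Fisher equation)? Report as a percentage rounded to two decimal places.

(1 + i) = (1 + r)(1 + π) = 1.04670 × 1.01060 = 1.05779502
i = 1.05779502 − 1, so the required nominal rate is 5.78%.

5.78%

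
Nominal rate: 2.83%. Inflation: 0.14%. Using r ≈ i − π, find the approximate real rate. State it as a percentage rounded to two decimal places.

2.69%

r ≈ i − π = 2.83% − 0.14% = 2.69%.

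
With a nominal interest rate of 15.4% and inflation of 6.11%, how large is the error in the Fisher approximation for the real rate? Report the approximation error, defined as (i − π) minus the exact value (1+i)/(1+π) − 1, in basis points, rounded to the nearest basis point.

Approximate: r ≈ 15.400% − 6.110% = 9.2900%
Exact: (1 + 0.1540)/(1 + 0.0611) − 1 = 8.7551%
Error = 9.2900% − 8.7551% = 0.5349% → 53 basis points.

53 basis points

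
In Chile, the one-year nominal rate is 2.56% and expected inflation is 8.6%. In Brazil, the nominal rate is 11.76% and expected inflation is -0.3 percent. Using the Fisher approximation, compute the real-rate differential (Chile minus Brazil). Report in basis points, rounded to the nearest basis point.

-1810 basis points

Chile: 2.56% − 8.6% = -6.040%
Brazil: 11.76% − (-0.3%) = 12.060%
Differential = -18.100% → -1810 basis points.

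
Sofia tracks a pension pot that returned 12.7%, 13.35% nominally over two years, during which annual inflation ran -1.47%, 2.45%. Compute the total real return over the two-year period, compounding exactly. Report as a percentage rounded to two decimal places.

26.55%

Compound the nominal returns: 1.1270 × 1.1335 = 1.277455.
Compound inflation: 0.9853 × 1.0245 = 1.009440.
Deflate: 1.277455 / 1.009440 = 1.265508.
Total real return = 1.265508 − 1 → 26.55%.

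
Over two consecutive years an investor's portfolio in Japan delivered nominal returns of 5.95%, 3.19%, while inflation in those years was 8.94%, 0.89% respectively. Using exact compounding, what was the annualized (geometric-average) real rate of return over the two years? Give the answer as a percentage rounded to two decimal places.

Compound the nominal returns: 1.0595 × 1.0319 = 1.09329805.
Compound inflation: 1.0894 × 1.0089 = 1.09909566.
Deflate: 1.09329805 / 1.09909566 = 0.99472511.
Annualized real rate = 0.99472511^(1/2) − 1 = -0.2641% → -0.26%.

-0.26%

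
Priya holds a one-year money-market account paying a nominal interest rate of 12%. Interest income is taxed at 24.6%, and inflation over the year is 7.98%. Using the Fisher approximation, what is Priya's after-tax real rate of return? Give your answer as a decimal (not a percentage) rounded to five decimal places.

0.01068

After-tax nominal return = 12% × (1 − 0.246) = 9.0480%.
r ≈ 9.0480% − 7.98% → 0.01068.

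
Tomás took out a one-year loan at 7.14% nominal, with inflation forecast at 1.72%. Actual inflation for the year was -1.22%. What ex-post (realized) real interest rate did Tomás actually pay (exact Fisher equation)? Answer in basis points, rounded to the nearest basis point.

Ex-post: (1 + 0.0714)/(1 − 0.0122) − 1 = 8.4633%
So the realized real rate is 846 basis points.

846 basis points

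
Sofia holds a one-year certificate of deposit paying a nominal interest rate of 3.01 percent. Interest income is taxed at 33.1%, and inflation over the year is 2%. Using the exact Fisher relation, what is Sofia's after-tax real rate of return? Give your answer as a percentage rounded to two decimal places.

After-tax nominal return = 3.01% × (1 − 0.331) = 2.01369%.
1 + r = 1.0201369 / 1.02000 = 1.000134
After-tax real rate = 1.000134 − 1 → 0.01%.

0.01%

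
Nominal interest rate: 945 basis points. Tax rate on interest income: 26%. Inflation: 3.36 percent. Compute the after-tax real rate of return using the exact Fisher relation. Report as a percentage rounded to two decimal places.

3.51%

After-tax nominal return = 9.45% × (1 − 0.26) = 6.9930%.
1 + r = 1.06993 / 1.03360 = 1.035149
After-tax real rate = 1.035149 − 1 → 3.51%.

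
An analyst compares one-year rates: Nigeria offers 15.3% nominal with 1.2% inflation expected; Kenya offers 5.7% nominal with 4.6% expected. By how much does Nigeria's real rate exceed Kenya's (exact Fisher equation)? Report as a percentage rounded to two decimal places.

12.88%

Nigeria: (1 + 0.1530)/(1 + 0.0120) − 1 = 13.9328%
Kenya: (1 + 0.0570)/(1 + 0.0460) − 1 = 1.0516%
Differential = 13.9328% − 1.0516% = 12.8812% → 12.88%.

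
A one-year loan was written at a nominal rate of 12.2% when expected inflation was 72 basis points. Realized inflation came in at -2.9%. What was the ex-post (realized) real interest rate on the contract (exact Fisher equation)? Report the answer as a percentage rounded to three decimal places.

Ex-post: (1 + 0.1220)/(1 − 0.0290) − 1 = 15.5510%
So the realized real rate is 15.551%.

15.551%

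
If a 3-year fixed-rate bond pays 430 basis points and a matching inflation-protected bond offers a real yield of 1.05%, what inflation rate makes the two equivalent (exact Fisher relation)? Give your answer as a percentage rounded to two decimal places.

3.22%

(1 + π) = (1 + i)/(1 + r) = 1.04300 / 1.01050 = 1.032162
Break-even inflation = 1.032162 − 1 → 3.22%.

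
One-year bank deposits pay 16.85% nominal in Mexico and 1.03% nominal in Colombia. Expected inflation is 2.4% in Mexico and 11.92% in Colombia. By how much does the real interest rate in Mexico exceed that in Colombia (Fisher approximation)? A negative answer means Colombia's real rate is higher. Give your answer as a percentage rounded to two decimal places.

25.34%

Mexico: 16.85% − 2.4% = 14.450%
Colombia: 1.03% − 11.92% = -10.890%
Differential = 25.340% → 25.34%.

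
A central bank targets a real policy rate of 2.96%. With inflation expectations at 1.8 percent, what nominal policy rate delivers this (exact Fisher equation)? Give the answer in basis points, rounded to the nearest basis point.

481 basis points

(1 + i) = (1 + r)(1 + π) = 1.02960 × 1.01800 = 1.0481328
i = 1.0481328 − 1, so the required nominal rate is 481 basis points.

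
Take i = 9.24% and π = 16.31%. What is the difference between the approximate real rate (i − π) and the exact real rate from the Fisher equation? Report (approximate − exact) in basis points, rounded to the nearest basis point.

Approximate: r ≈ 9.240% − 16.310% = -7.0700%
Exact: (1 + 0.0924)/(1 + 0.1631) − 1 = -6.0786%
Error = -7.0700% − (-6.0786%) = -0.9914% → -99 basis points.

-99 basis points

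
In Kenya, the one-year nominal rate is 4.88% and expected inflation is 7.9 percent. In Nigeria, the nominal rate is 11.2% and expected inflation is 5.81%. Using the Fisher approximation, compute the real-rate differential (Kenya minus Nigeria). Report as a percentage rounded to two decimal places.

Kenya: 4.88% − 7.9% = -3.020%
Nigeria: 11.2% − 5.81% = 5.390%
Differential = -8.410% → -8.41%.

-8.41%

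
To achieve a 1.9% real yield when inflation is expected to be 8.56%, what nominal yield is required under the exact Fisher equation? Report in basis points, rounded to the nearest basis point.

1062 basis points

(1 + i) = (1 + r)(1 + π) = 1.01900 × 1.08560 = 1.1062264
i = 1.1062264 − 1, so the required nominal rate is 1062 basis points.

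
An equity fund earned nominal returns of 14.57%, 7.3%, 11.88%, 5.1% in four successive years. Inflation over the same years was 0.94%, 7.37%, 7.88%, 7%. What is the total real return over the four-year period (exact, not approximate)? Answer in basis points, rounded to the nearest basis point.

1555 basis points

Compound the nominal returns: 1.1457 × 1.0730 × 1.1188 × 1.0510 = 1.445526.
Compound inflation: 1.0094 × 1.0737 × 1.0788 × 1.0700 = 1.251039.
Deflate: 1.445526 / 1.251039 = 1.155460.
Total real return = 1.155460 − 1 → 1555 basis points.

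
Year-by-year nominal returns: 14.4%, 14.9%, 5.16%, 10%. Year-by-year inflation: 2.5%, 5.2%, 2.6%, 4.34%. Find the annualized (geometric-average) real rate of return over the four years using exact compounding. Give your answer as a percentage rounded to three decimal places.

Compound the nominal returns: 1.1440 × 1.1490 × 1.0516 × 1.1000 = 1.52051012.
Compound inflation: 1.0250 × 1.0520 × 1.0260 × 1.0434 = 1.15435077.
Deflate: 1.52051012 / 1.15435077 = 1.31719938.
Annualized real rate = 1.31719938^(1/4) − 1 = 7.1304% → 7.130%.

7.130%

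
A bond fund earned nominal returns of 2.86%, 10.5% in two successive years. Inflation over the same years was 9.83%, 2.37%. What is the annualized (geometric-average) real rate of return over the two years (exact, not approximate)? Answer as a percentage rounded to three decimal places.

Compound the nominal returns: 1.0286 × 1.1050 = 1.13660300.
Compound inflation: 1.0983 × 1.0237 = 1.12432971.
Deflate: 1.13660300 / 1.12432971 = 1.01091610.
Annualized real rate = 1.01091610^(1/2) − 1 = 0.5443% → 0.544%.

0.544%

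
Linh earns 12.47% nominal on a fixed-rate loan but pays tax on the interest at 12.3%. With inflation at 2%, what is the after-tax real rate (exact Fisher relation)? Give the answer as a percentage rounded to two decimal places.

After-tax nominal return = 12.47% × (1 − 0.123) = 10.93619%.
1 + r = 1.1093619 / 1.02000 = 1.087610
After-tax real rate = 1.087610 − 1 → 8.76%.

8.76%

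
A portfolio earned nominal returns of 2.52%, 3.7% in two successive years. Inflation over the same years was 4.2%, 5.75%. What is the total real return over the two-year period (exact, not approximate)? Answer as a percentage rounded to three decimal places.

-3.520%

Nominal growth factor = 1.0252 × 1.0370 = 1.063132
Price-level growth factor = 1.0420 × 1.0575 = 1.101915
Real growth factor = 1.063132 / 1.101915 = 0.964804
Total real return = 0.964804 − 1 → -3.520%.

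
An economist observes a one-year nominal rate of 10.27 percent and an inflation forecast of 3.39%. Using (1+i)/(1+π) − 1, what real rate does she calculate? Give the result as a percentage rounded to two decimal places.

6.65%

By the Fisher equation, 1 + r = (1 + i)/(1 + π).
1 + r = 1.10270 / 1.03390 = 1.066544
r = 1.066544 − 1 = 6.6544%, i.e. 6.65%.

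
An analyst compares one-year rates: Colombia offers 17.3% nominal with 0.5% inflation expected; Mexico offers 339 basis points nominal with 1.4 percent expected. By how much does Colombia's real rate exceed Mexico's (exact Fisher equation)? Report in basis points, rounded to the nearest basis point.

1475 basis points

Colombia: (1 + 0.1730)/(1 + 0.0050) − 1 = 16.7164%
Mexico: (1 + 0.0339)/(1 + 0.0140) − 1 = 1.9625%
Differential = 16.7164% − 1.9625% = 14.7539% → 1475 basis points.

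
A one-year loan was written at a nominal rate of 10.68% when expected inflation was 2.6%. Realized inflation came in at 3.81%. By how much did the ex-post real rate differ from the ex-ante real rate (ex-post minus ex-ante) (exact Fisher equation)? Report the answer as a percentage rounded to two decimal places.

-1.26%

Ex-ante: (1 + 0.1068)/(1 + 0.0260) − 1 = 7.8752%
Ex-post: (1 + 0.1068)/(1 + 0.0381) − 1 = 6.6179%
Difference (ex-post − ex-ante) = -1.2574% → -1.26%.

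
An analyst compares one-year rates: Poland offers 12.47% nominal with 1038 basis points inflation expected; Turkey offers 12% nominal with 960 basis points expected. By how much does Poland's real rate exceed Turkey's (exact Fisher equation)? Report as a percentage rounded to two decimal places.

-0.30%

Poland: (1 + 0.1247)/(1 + 0.1038) − 1 = 1.8935%
Turkey: (1 + 0.1200)/(1 + 0.0960) − 1 = 2.1898%
Differential = 1.8935% − 2.1898% = -0.2963% → -0.30%.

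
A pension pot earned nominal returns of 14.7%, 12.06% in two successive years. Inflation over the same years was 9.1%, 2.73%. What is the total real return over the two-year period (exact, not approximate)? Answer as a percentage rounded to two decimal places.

14.68%

Compound the nominal returns: 1.1470 × 1.1206 = 1.285328.
Compound inflation: 1.0910 × 1.0273 = 1.120784.
Deflate: 1.285328 / 1.120784 = 1.146811.
Total real return = 1.146811 − 1 → 14.68%.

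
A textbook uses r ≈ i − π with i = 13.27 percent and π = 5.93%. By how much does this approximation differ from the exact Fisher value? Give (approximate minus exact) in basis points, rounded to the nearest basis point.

Approximate: r ≈ 13.270% − 5.930% = 7.3400%
Exact: (1 + 0.1327)/(1 + 0.0593) − 1 = 6.9291%
Error = 7.3400% − 6.9291% = 0.4109% → 41 basis points.

41 basis points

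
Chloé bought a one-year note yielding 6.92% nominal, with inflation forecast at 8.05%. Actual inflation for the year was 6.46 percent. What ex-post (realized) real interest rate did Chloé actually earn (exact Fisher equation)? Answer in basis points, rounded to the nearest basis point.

Ex-post: (1 + 0.0692)/(1 + 0.0646) − 1 = 0.4321%
So the realized real rate is 43 basis points.

43 basis points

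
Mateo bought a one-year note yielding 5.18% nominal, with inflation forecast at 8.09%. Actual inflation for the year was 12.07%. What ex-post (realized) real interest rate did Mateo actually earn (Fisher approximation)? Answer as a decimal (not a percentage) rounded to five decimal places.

Ex-post: 5.18% − 12.07% = -6.890%
So the realized real rate is -0.06890.

-0.06890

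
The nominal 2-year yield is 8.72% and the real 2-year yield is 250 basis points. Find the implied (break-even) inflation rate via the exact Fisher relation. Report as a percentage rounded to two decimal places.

(1 + π) = (1 + i)/(1 + r) = 1.08720 / 1.02500 = 1.060683
Break-even inflation = 1.060683 − 1 → 6.07%.

6.07%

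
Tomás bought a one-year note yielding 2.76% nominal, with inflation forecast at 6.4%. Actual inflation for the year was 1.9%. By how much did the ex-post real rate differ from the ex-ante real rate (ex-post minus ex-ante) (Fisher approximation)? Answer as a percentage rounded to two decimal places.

4.50%

Ex-ante: 2.76% − 6.4% = -3.640%
Ex-post: 2.76% − 1.9% = 0.860%
Difference (ex-post − ex-ante) = 4.5000% → 4.50%.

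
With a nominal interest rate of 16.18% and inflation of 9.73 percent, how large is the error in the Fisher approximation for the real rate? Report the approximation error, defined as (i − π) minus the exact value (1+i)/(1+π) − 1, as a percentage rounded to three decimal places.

0.572%

Approximate: r ≈ 16.180% − 9.730% = 6.4500%
Exact: (1 + 0.1618)/(1 + 0.0973) − 1 = 5.8781%
Error = 6.4500% − 5.8781% = 0.5719% → 0.572%.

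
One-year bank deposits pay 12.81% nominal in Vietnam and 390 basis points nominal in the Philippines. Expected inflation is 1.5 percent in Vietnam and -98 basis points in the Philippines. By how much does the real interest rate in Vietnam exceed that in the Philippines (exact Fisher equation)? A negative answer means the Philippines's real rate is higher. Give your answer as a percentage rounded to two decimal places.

6.21%

Vietnam: (1 + 0.1281)/(1 + 0.0150) − 1 = 11.1429%
The Philippines: (1 + 0.0390)/(1 − 0.0098) − 1 = 4.9283%
Differential = 11.1429% − 4.9283% = 6.2146% → 6.21%.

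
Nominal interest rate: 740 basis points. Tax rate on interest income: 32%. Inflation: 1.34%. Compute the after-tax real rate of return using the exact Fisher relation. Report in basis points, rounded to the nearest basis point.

After-tax nominal return = 7.4% × (1 − 0.32) = 5.0320%.
1 + r = 1.05032 / 1.01340 = 1.036432
After-tax real rate = 1.036432 − 1 → 364 basis points.

364 basis points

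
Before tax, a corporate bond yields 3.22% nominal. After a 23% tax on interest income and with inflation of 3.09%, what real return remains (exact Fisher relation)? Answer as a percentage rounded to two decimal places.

After-tax nominal return = 3.22% × (1 − 0.23) = 2.4794%.
1 + r = 1.024794 / 1.03090 = 0.994077
After-tax real rate = 0.994077 − 1 → -0.59%.

-0.59%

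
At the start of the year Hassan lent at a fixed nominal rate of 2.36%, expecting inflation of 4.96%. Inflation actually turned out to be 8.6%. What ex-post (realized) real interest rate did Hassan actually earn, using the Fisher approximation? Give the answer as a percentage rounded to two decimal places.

Ex-post: 2.36% − 8.6% = -6.240%
So the realized real rate is -6.24%.

-6.24%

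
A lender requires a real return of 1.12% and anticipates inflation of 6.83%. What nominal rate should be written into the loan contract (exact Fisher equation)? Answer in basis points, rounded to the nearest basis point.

803 basis points

(1 + i) = (1 + r)(1 + π) = 1.01120 × 1.06830 = 1.08026496
i = 1.08026496 − 1, so the required nominal rate is 803 basis points.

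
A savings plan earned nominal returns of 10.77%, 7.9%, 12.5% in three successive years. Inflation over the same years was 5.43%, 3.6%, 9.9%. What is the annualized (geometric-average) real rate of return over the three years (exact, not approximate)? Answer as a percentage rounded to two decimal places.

Nominal growth factor = 1.1077 × 1.0790 × 1.1250 = 1.34460934
Price-level growth factor = 1.0543 × 1.0360 × 1.0990 = 1.20038803
Real growth factor = 1.34460934 / 1.20038803 = 1.12014558
Annualized real rate = 1.12014558^(1/3) − 1 = 3.8544% → 3.85%.

3.85%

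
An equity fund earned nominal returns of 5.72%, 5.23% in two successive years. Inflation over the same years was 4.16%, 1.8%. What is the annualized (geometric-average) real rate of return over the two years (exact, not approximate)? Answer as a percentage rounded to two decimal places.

2.43%

Nominal growth factor = 1.0572 × 1.0523 = 1.11249156
Price-level growth factor = 1.0416 × 1.0180 = 1.06034880
Real growth factor = 1.11249156 / 1.06034880 = 1.04917510
Annualized real rate = 1.04917510^(1/2) − 1 = 2.4292% → 2.43%.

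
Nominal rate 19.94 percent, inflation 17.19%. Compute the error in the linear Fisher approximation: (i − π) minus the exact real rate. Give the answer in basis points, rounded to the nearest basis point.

Approximate: r ≈ 19.940% − 17.190% = 2.7500%
Exact: (1 + 0.1994)/(1 + 0.1719) − 1 = 2.3466%
Error = 2.7500% − 2.3466% = 0.4034% → 40 basis points.

40 basis points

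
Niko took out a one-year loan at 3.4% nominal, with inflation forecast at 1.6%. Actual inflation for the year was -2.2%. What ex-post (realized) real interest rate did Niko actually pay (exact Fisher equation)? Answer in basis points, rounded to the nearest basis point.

573 basis points

Ex-post: (1 + 0.0340)/(1 − 0.0220) − 1 = 5.7260%
So the realized real rate is 573 basis points.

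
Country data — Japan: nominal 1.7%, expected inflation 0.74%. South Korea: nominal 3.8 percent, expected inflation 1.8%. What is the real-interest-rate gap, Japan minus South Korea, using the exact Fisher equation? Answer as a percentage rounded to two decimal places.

Japan: (1 + 0.0170)/(1 + 0.0074) − 1 = 0.9529%
South Korea: (1 + 0.0380)/(1 + 0.0180) − 1 = 1.9646%
Differential = 0.9529% − 1.9646% = -1.0117% → -1.01%.

-1.01%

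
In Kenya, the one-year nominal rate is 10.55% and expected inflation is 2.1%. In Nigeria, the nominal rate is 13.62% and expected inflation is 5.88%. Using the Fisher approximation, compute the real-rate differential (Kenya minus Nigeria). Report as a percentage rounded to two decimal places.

Kenya: 10.55% − 2.1% = 8.450%
Nigeria: 13.62% − 5.88% = 7.740%
Differential = 0.710% → 0.71%.

0.71%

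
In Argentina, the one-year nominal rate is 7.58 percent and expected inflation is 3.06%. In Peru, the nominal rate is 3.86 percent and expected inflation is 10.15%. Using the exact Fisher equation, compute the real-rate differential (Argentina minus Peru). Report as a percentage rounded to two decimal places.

Argentina: (1 + 0.0758)/(1 + 0.0306) − 1 = 4.3858%
Peru: (1 + 0.0386)/(1 + 0.1015) − 1 = -5.7104%
Differential = 4.3858% − (-5.7104%) = 10.0962% → 10.10%.

10.10%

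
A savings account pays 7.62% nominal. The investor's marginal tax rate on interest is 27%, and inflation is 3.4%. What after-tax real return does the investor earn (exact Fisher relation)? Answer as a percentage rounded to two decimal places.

After-tax nominal return = 7.62% × (1 − 0.27) = 5.5626%.
1 + r = 1.055626 / 1.03400 = 1.020915
After-tax real rate = 1.020915 − 1 → 2.09%.

2.09%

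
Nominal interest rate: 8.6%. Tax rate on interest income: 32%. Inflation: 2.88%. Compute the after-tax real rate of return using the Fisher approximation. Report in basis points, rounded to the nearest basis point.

297 basis points

After-tax nominal return = 8.6% × (1 − 0.32) = 5.8480%.
r ≈ 5.8480% − 2.88% → 297 basis points.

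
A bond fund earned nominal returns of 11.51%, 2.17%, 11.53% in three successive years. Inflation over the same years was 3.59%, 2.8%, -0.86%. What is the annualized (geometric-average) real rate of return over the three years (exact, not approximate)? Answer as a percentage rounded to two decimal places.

Nominal growth factor = 1.1151 × 1.0217 × 1.1153 = 1.27065869
Price-level growth factor = 1.0359 × 1.0280 × 0.9914 = 1.05574702
Real growth factor = 1.27065869 / 1.05574702 = 1.20356361
Annualized real rate = 1.20356361^(1/3) − 1 = 6.3709% → 6.37%.

6.37%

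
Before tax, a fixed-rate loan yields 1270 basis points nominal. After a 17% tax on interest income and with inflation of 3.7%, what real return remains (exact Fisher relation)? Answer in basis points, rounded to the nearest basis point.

660 basis points

After-tax nominal return = 12.7% × (1 − 0.17) = 10.5410%.
1 + r = 1.10541 / 1.03700 = 1.065969
After-tax real rate = 1.065969 − 1 → 660 basis points.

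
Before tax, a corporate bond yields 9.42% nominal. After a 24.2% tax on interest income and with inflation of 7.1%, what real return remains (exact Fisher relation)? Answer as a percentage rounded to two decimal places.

0.04%

After-tax nominal return = 9.42% × (1 − 0.242) = 7.14036%.
1 + r = 1.0714036 / 1.07100 = 1.000377
After-tax real rate = 1.000377 − 1 → 0.04%.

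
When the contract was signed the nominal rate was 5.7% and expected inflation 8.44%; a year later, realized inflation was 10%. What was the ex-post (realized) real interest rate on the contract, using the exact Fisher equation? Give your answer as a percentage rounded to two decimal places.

-3.91%

Ex-post: (1 + 0.0570)/(1 + 0.1000) − 1 = -3.9091%
So the realized real rate is -3.91%.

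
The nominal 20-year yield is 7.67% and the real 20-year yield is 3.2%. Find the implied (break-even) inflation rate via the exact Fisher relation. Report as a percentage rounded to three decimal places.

4.331%

(1 + π) = (1 + i)/(1 + r) = 1.07670 / 1.03200 = 1.043314
Break-even inflation = 1.043314 − 1 → 4.331%.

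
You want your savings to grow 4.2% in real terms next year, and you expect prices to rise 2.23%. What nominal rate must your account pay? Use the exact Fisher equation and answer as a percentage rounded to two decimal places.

(1 + i) = (1 + r)(1 + π) = 1.04200 × 1.02230 = 1.0652366
i = 1.0652366 − 1, so the required nominal rate is 6.52%.

6.52%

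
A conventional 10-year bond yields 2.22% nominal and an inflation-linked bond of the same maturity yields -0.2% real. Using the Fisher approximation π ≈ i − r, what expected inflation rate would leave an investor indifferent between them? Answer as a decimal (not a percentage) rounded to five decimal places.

π ≈ i − r = 2.22% − (-0.2%) → 0.02420.

0.02420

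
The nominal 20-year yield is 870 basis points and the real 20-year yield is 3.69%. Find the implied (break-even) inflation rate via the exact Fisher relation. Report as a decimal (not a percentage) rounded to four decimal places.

(1 + π) = (1 + i)/(1 + r) = 1.08700 / 1.03690 = 1.048317
Break-even inflation = 1.048317 − 1 → 0.0483.

0.0483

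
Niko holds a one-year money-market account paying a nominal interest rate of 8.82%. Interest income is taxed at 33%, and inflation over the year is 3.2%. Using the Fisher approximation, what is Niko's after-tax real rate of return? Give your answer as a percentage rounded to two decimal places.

2.71%

After-tax nominal return = 8.82% × (1 − 0.33) = 5.9094%.
r ≈ 5.9094% − 3.2% → 2.71%.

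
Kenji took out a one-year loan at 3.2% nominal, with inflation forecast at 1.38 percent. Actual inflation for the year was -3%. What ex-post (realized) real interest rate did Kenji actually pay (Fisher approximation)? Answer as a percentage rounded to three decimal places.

6.200%

Ex-post: 3.2% − (-3%) = 6.200%
So the realized real rate is 6.200%.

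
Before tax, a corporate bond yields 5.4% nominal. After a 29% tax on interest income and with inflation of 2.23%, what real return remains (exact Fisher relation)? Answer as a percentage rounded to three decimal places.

1.569%

After-tax nominal return = 5.4% × (1 − 0.29) = 3.8340%.
1 + r = 1.03834 / 1.02230 = 1.015690
After-tax real rate = 1.015690 − 1 → 1.569%.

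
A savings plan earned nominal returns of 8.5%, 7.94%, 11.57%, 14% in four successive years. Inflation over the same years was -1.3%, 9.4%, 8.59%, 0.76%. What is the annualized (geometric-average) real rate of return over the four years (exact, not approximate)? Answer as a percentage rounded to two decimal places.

5.97%

Compound the nominal returns: 1.0850 × 1.0794 × 1.1157 × 1.1400 = 1.48958207.
Compound inflation: 0.9870 × 1.0940 × 1.0859 × 1.0076 = 1.18144217.
Deflate: 1.48958207 / 1.18144217 = 1.26081675.
Annualized real rate = 1.26081675^(1/4) − 1 = 5.9651% → 5.97%.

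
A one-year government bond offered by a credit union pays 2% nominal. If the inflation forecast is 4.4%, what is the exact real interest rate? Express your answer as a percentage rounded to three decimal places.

-2.299%

1 + r = 1.02000 / 1.04400 = 0.977011
r = 0.977011 − 1 = -2.2989%, i.e. -2.299%.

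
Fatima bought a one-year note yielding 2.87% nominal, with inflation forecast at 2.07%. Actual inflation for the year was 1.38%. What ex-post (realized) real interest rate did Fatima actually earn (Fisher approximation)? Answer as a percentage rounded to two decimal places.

Ex-post: 2.87% − 1.38% = 1.490%
So the realized real rate is 1.49%.

1.49%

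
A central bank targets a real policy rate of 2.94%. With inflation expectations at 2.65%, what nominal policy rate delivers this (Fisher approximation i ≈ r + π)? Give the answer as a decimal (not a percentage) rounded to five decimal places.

i ≈ r + π = 2.94% + 2.65% = 0.05590.

0.05590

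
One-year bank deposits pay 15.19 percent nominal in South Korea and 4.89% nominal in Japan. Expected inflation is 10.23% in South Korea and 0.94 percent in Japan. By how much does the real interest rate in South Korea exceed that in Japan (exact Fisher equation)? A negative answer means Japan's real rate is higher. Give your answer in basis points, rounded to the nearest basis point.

59 basis points

South Korea: (1 + 0.1519)/(1 + 0.1023) − 1 = 4.4997%
Japan: (1 + 0.0489)/(1 + 0.0094) − 1 = 3.9132%
Differential = 4.4997% − 3.9132% = 0.5865% → 59 basis points.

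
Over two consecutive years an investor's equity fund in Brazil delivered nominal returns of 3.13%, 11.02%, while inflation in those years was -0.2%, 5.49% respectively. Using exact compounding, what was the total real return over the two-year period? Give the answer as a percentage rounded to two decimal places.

Nominal growth factor = 1.0313 × 1.1102 = 1.144949
Price-level growth factor = 0.9980 × 1.0549 = 1.052790
Real growth factor = 1.144949 / 1.052790 = 1.087538
Total real return = 1.087538 − 1 → 8.75%.

8.75%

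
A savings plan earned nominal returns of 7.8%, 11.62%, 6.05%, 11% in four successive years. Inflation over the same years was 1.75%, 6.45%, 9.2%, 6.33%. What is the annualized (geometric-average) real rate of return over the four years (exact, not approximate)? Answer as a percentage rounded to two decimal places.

Nominal growth factor = 1.0780 × 1.1162 × 1.0605 × 1.1100 = 1.41642776
Price-level growth factor = 1.0175 × 1.0645 × 1.0920 × 1.0633 = 1.25764635
Real growth factor = 1.41642776 / 1.25764635 = 1.12625283
Annualized real rate = 1.12625283^(1/4) − 1 = 3.0170% → 3.02%.

3.02%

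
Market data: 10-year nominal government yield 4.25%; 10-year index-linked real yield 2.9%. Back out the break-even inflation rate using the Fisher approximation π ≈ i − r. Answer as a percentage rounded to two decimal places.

π ≈ i − r = 4.25% − 2.9% → 1.35%.

1.35%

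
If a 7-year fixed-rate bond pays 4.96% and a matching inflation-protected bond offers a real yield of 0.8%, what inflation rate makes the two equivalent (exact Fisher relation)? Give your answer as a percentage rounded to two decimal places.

(1 + π) = (1 + i)/(1 + r) = 1.04960 / 1.00800 = 1.041270
Break-even inflation = 1.041270 − 1 → 4.13%.

4.13%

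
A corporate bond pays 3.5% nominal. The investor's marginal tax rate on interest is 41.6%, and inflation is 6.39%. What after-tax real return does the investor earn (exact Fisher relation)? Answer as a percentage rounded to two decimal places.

After-tax nominal return = 3.5% × (1 − 0.416) = 2.0440%.
1 + r = 1.02044 / 1.06390 = 0.9591503
After-tax real rate = 0.9591503 − 1 → -4.08%.

-4.08%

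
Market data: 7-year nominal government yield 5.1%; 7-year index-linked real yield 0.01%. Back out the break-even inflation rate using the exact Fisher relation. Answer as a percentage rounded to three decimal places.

(1 + π) = (1 + i)/(1 + r) = 1.05100 / 1.00010 = 1.0508949
Break-even inflation = 1.0508949 − 1 → 5.089%.

5.089%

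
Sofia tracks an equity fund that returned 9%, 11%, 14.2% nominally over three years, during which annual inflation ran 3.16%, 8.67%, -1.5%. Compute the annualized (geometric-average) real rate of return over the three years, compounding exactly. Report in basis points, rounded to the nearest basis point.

776 basis points

Nominal growth factor = 1.0900 × 1.1100 × 1.1420 = 1.38170580
Price-level growth factor = 1.0316 × 1.0867 × 0.9850 = 1.10422412
Real growth factor = 1.38170580 / 1.10422412 = 1.25129108
Annualized real rate = 1.25129108^(1/3) − 1 = 7.7588% → 776 basis points.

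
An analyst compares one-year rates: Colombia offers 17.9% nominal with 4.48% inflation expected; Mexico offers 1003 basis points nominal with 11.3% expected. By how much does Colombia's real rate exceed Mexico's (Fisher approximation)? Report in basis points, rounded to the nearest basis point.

1469 basis points

Colombia: 17.9% − 4.48% = 13.420%
Mexico: 10.03% − 11.3% = -1.270%
Differential = 14.690% → 1469 basis points.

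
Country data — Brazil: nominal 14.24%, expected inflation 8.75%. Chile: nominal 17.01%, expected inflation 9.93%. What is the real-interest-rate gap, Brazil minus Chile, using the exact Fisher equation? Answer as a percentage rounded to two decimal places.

Brazil: (1 + 0.1424)/(1 + 0.0875) − 1 = 5.0483%
Chile: (1 + 0.1701)/(1 + 0.0993) − 1 = 6.4405%
Differential = 5.0483% − 6.4405% = -1.3922% → -1.39%.

-1.39%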